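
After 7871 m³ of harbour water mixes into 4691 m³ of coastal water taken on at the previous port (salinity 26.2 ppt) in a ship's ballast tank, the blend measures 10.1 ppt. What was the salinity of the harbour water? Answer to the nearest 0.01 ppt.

0.50 ppt

Salt balance: 4,691×26.2 + 7,871×S = 12,562×10.1
122,904.2 + 7,871·S = 126,876.2
S = (126,876.2 − 122,904.2) / 7,871 = 0.5046 ppt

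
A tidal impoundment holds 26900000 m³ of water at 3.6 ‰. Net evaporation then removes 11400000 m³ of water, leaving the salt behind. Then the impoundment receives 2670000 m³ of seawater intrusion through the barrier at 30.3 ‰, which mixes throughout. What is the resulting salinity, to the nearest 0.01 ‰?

9.78 ‰

After evaporation: salt = 26,900,000×3.6 = 96,840,000; volume = 26,900,000 − 11,400,000 = 15,500,000 m³
After mixing: salt = 96,840,000 + 2,670,000×30.3 = 177,741,000; volume = 15,500,000 + 2,670,000 = 18,170,000 m³
S = 177,741,000 / 18,170,000 = 9.7821 ‰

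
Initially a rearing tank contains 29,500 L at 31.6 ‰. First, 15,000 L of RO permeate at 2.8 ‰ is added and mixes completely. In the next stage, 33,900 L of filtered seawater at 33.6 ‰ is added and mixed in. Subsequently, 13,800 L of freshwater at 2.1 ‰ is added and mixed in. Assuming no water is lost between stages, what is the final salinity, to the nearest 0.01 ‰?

Total salt / total volume:
Initial salt = 29,500×31.6 = 932,200
After stage 1: salt = 932,200 + 15,000×2.8 = 974,200; volume = 44,500 L; S = 21.892 ‰
After stage 2: salt = 974,200 + 33,900×33.6 = 2,113,240; volume = 78,400 L; S = 26.955 ‰
After stage 3: salt = 2,113,240 + 13,800×2.1 = 2,142,220; volume = 92,200 L
S = 2,142,220 / 92,200 = 23.2345 ‰

23.23 ‰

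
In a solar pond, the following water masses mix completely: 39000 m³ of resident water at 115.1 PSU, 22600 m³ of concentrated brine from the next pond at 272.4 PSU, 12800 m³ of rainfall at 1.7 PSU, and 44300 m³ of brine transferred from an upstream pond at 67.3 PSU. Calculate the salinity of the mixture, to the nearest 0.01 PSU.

Total salt / total volume:
salt = 39,000×115.1 + 22,600×272.4 + 12,800×1.7 + 44,300×67.3 = 4,488,900 + 6,156,240 + 21,760 + 2,981,390 = 13,648,290
volume = 39,000 + 22,600 + 12,800 + 44,300 = 118,700 m³
S = 13,648,290 / 118,700 = 114.9814 PSU

114.98 PSU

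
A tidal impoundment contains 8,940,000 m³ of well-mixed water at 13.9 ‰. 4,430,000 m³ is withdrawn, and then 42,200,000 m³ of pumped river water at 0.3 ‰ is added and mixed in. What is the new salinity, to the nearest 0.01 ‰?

1.61 ‰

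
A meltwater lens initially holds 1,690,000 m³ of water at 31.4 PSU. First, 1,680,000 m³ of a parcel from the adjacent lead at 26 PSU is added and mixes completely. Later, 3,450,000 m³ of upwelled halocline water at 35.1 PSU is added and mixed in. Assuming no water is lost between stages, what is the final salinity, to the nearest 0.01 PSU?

31.94 PSU

Weighted by volume,
Initial salt = 1,690,000×31.4 = 53,066,000
After stage 1: salt = 53,066,000 + 1,680,000×26 = 96,746,000; volume = 3,370,000 m³; S = 28.708 PSU
After stage 2: salt = 96,746,000 + 3,450,000×35.1 = 217,841,000; volume = 6,820,000 m³
S = 217,841,000 / 6,820,000 = 31.9415 PSU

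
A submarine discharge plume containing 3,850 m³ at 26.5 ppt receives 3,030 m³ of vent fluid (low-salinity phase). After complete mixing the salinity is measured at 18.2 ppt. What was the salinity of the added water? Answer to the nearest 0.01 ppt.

7.65 ppt

Salt balance: 3,850×26.5 + 3,030×S = 6,880×18.2
102,025 + 3,030·S = 125,216
S = (125,216 − 102,025) / 3,030 = 7.6538 ppt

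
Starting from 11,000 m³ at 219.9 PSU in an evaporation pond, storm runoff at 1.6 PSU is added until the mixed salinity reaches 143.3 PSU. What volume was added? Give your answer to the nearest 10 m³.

Salt balance: 11,000×219.9 + V×1.6 = (11,000+V)×143.3
2,418,900 + 1.6V = 1,576,300 + 143.3V
842,600 = 141.7V
V = 5,946.37 m³

5950 m³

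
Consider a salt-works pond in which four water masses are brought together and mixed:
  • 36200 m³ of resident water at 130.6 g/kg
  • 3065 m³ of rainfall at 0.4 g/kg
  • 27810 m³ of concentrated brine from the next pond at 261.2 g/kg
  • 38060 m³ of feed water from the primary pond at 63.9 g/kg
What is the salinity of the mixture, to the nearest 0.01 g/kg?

137.20 g/kg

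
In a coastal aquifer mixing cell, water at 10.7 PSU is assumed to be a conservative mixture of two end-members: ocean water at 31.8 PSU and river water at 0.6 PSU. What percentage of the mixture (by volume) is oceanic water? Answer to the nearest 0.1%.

Let g be the oceanic fraction. Salt balance per unit volume:
g×31.8 + (1−g)×0.6 = 10.7
g = (10.7 − 0.6) / (31.8 − 0.6) = 10.1/31.2 = 0.3237

32.4%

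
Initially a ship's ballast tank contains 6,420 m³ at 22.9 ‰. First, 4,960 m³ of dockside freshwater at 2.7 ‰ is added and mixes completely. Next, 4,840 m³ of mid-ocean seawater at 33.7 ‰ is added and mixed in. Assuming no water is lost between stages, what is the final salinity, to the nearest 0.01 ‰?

Weighted by volume,
Initial salt = 6,420×22.9 = 147,018
After stage 1: salt = 147,018 + 4,960×2.7 = 160,410; volume = 11,380 m³; S = 14.096 ‰
After stage 2: salt = 160,410 + 4,840×33.7 = 323,518; volume = 16,220 m³
S = 323,518 / 16,220 = 19.9456 ‰

19.95 ‰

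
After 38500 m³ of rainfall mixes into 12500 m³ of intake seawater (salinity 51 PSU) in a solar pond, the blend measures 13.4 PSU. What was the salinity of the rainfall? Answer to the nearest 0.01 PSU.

Salt balance: 12,500×51 + 38,500×S = 51,000×13.4
637,500 + 38,500·S = 683,400
S = (683,400 − 637,500) / 38,500 = 1.1922 PSU

1.19 PSU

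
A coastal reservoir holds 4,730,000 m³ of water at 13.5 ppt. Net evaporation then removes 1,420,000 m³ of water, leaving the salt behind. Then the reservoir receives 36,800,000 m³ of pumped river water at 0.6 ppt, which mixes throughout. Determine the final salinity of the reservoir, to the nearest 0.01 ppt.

2.14 ppt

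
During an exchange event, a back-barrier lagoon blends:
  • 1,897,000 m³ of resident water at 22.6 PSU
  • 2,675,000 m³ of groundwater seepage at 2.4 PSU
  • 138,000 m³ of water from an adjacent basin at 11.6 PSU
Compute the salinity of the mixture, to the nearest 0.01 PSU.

By conservation of dissolved salt,
salt = 1,897,000×22.6 + 2,675,000×2.4 + 138,000×11.6 = 42,872,200 + 6,420,000 + 1,600,800 = 50,893,000
volume = 1,897,000 + 2,675,000 + 138,000 = 4,710,000 m³
S = 50,893,000 / 4,710,000 = 10.8053 PSU

10.81 PSU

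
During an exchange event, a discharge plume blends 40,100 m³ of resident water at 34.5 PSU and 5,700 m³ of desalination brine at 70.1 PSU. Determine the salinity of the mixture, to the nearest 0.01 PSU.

Total salt / total volume:
salt = 40,100×34.5 + 5,700×70.1 = 1,383,450 + 399,570 = 1,783,020
volume = 40,100 + 5,700 = 45,800 m³
S = 1,783,020 / 45,800 = 38.9306 PSU

38.93 PSU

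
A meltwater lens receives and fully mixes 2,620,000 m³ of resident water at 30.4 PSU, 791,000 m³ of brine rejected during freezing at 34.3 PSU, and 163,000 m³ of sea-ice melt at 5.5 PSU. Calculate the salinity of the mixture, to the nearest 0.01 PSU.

30.13 PSU

Conserving salt mass:
salt = 2,620,000×30.4 + 791,000×34.3 + 163,000×5.5 = 79,648,000 + 27,131,300 + 896,500 = 107,675,800
volume = 2,620,000 + 791,000 + 163,000 = 3,574,000 m³
S = 107,675,800 / 3,574,000 = 30.1275 PSU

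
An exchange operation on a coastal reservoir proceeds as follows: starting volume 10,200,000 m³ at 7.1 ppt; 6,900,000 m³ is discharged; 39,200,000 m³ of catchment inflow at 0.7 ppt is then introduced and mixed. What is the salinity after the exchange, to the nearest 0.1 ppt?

Remaining after removal: 3,300,000 m³ at 7.1 ppt (salt = 23,430,000)
After addition: salt = 23,430,000 + 39,200,000×0.7 = 50,870,000; volume = 42,500,000 m³
S = 50,870,000 / 42,500,000 = 1.1969 ppt

1.2 ppt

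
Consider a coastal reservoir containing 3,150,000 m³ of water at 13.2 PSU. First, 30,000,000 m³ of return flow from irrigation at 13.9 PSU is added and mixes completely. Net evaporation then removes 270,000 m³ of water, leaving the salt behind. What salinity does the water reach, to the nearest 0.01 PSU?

13.95 PSU

After mixing: salt = 3,150,000×13.2 + 30,000,000×13.9 = 458,580,000; volume = 33,150,000 m³
After evaporation: salt unchanged = 458,580,000; volume = 33,150,000 − 270,000 = 32,880,000 m³
S = 458,580,000 / 32,880,000 = 13.9471 PSU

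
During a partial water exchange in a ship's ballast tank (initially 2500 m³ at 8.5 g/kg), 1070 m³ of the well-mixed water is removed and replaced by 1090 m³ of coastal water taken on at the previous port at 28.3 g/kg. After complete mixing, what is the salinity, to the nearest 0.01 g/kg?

Remaining after removal: 1,430 m³ at 8.5 g/kg (salt = 12,155)
After addition: salt = 12,155 + 1,090×28.3 = 43,002; volume = 2,520 m³
S = 43,002 / 2,520 = 17.0643 g/kg

17.06 g/kg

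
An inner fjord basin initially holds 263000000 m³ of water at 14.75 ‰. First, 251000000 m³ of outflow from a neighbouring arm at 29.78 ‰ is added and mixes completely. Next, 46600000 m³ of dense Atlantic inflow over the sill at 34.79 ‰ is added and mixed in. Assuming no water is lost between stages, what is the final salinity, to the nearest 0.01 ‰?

Total salt / total volume:
Initial salt = 263,000,000×14.75 = 3,879,250,000
After stage 1: salt = 3,879,250,000 + 251,000,000×29.78 = 11,354,030,000; volume = 514,000,000 m³; S = 22.09 ‰
After stage 2: salt = 11,354,030,000 + 46,600,000×34.79 = 12,975,244,000; volume = 560,600,000 m³
S = 12,975,244,000 / 560,600,000 = 23.1453 ‰

23.15 ‰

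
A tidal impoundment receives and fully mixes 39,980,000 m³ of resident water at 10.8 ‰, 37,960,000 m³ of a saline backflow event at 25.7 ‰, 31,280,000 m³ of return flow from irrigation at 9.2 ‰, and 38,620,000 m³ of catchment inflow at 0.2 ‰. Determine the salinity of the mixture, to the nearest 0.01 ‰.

Conserving salt mass:
salt = 39,980,000×10.8 + 37,960,000×25.7 + 31,280,000×9.2 + 38,620,000×0.2 = 431,784,000 + 975,572,000 + 287,776,000 + 7,724,000 = 1,702,856,000
volume = 39,980,000 + 37,960,000 + 31,280,000 + 38,620,000 = 147,840,000 m³
S = 1,702,856,000 / 147,840,000 = 11.5182 ‰

11.52 ‰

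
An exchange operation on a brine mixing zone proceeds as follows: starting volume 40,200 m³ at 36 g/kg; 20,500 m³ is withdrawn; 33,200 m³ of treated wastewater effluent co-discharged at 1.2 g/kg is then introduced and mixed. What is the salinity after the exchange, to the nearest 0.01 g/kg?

Remaining after removal: 19,700 m³ at 36 g/kg (salt = 709,200)
After addition: salt = 709,200 + 33,200×1.2 = 749,040; volume = 52,900 m³
S = 749,040 / 52,900 = 14.1595 g/kg

14.16 g/kg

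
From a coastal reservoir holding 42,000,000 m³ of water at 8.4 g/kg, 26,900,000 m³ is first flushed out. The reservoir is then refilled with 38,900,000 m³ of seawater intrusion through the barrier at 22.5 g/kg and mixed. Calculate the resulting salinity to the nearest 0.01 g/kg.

Remaining after removal: 15,100,000 m³ at 8.4 g/kg (salt = 126,840,000)
After addition: salt = 126,840,000 + 38,900,000×22.5 = 1,002,090,000; volume = 54,000,000 m³
S = 1,002,090,000 / 54,000,000 = 18.5572 g/kg

18.56 g/kg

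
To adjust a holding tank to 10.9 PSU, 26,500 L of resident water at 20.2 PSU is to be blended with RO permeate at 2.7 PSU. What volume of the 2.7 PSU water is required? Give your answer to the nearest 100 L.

30100 L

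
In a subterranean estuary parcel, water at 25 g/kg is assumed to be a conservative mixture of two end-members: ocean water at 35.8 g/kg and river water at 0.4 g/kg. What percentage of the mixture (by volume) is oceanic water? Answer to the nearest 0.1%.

69.5%

Let g be the oceanic fraction. Salt balance per unit volume:
g×35.8 + (1−g)×0.4 = 25
g = (25 − 0.4) / (35.8 − 0.4) = 24.6/35.4 = 0.6949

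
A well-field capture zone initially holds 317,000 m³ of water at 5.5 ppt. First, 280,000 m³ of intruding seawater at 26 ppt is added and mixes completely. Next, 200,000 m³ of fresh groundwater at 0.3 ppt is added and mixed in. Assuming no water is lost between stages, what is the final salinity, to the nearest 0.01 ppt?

Conserving salt mass:
Initial salt = 317,000×5.5 = 1,743,500
After stage 1: salt = 1,743,500 + 280,000×26 = 9,023,500; volume = 597,000 m³; S = 15.115 ppt
After stage 2: salt = 9,023,500 + 200,000×0.3 = 9,083,500; volume = 797,000 m³
S = 9,083,500 / 797,000 = 11.3971 ppt

11.40 ppt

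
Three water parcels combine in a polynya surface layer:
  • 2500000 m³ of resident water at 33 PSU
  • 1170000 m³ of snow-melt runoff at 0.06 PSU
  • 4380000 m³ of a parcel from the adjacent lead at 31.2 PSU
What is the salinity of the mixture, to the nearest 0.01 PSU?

Weighted by volume,
salt = 2,500,000×33 + 1,170,000×0.06 + 4,380,000×31.2 = 82,500,000 + 70,200 + 136,656,000 = 219,226,200
volume = 2,500,000 + 1,170,000 + 4,380,000 = 8,050,000 m³
S = 219,226,200 / 8,050,000 = 27.2331 PSU

27.23 PSU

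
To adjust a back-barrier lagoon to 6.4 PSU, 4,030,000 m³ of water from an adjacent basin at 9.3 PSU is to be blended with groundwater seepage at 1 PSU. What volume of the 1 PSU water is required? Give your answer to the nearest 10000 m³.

Salt balance: 4,030,000×9.3 + V×1 = (4,030,000+V)×6.4
37,479,000 + 1V = 25,792,000 + 6.4V
11,687,000 = 5.4V
V = 2,164,259.26 m³

2160000 m³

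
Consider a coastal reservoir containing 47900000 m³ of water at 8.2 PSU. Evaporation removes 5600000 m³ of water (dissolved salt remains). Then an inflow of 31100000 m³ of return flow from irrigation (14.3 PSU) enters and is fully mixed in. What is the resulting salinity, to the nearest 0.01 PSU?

After evaporation: salt = 47,900,000×8.2 = 392,780,000; volume = 47,900,000 − 5,600,000 = 42,300,000 m³
After mixing: salt = 392,780,000 + 31,100,000×14.3 = 837,510,000; volume = 42,300,000 + 31,100,000 = 73,400,000 m³
S = 837,510,000 / 73,400,000 = 11.4102 PSU

11.41 PSU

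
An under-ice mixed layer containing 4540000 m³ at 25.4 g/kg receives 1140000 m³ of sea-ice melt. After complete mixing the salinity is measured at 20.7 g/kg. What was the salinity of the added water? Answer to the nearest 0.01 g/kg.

1.98 g/kg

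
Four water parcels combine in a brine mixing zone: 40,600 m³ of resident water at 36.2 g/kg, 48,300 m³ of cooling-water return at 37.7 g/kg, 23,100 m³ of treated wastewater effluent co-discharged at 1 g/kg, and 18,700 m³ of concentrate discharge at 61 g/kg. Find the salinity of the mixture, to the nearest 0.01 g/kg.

Total salt / total volume:
salt = 40,600×36.2 + 48,300×37.7 + 23,100×1 + 18,700×61 = 1,469,720 + 1,820,910 + 23,100 + 1,140,700 = 4,454,430
volume = 40,600 + 48,300 + 23,100 + 18,700 = 130,700 m³
S = 4,454,430 / 130,700 = 34.0813 g/kg

34.08 g/kg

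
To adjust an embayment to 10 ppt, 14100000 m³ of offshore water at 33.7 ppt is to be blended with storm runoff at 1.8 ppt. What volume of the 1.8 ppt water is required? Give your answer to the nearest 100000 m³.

Salt balance: 14,100,000×33.7 + V×1.8 = (14,100,000+V)×10
475,170,000 + 1.8V = 141,000,000 + 10V
334,170,000 = 8.2V
V = 40,752,439.02 m³

40800000 m³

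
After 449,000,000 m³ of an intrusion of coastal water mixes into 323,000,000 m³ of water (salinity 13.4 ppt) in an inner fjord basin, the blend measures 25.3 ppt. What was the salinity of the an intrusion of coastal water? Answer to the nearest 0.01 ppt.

Salt balance: 323,000,000×13.4 + 449,000,000×S = 772,000,000×25.3
4,328,200,000 + 449,000,000·S = 19,531,600,000
S = (19,531,600,000 − 4,328,200,000) / 449,000,000 = 33.8606 ppt

33.86 ppt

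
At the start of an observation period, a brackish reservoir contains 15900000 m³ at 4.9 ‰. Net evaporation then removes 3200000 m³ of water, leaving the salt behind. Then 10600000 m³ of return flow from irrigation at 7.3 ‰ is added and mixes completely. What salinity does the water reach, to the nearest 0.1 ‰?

6.7 ‰

After evaporation: salt = 15,900,000×4.9 = 77,910,000; volume = 15,900,000 − 3,200,000 = 12,700,000 m³
After mixing: salt = 77,910,000 + 10,600,000×7.3 = 155,290,000; volume = 12,700,000 + 10,600,000 = 23,300,000 m³
S = 155,290,000 / 23,300,000 = 6.6648 ‰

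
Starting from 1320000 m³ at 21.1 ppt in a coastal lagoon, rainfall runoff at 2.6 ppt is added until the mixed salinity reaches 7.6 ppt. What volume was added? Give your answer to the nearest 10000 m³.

Salt balance: 1,320,000×21.1 + V×2.6 = (1,320,000+V)×7.6
27,852,000 + 2.6V = 10,032,000 + 7.6V
17,820,000 = 5V
V = 3,564,000 m³

3560000 m³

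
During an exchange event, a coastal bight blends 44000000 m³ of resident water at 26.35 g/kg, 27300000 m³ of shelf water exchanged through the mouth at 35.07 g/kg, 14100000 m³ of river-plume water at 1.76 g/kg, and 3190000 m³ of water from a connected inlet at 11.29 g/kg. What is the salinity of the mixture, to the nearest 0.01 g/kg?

24.58 g/kg

By conservation of dissolved salt,
salt = 44,000,000×26.35 + 27,300,000×35.07 + 14,100,000×1.76 + 3,190,000×11.29 = 1,159,400,000 + 957,411,000 + 24,816,000 + 36,015,100 = 2,177,642,100
volume = 44,000,000 + 27,300,000 + 14,100,000 + 3,190,000 = 88,590,000 m³
S = 2,177,642,100 / 88,590,000 = 24.5811 g/kg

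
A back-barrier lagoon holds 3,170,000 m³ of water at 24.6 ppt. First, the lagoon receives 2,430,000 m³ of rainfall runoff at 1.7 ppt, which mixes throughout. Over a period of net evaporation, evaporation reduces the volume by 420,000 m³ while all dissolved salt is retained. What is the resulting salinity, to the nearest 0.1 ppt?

15.9 ppt

After mixing: salt = 3,170,000×24.6 + 2,430,000×1.7 = 82,113,000; volume = 5,600,000 m³
After evaporation: salt unchanged = 82,113,000; volume = 5,600,000 − 420,000 = 5,180,000 m³
S = 82,113,000 / 5,180,000 = 15.8519 ppt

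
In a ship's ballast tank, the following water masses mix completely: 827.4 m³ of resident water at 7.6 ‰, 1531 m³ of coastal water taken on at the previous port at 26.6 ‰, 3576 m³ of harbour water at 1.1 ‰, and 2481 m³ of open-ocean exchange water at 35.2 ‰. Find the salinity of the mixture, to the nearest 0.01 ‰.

16.43 ‰

Total salt / total volume:
salt = 827.4×7.6 + 1,531×26.6 + 3,576×1.1 + 2,481×35.2 = 6,288.24 + 40,724.6 + 3,933.6 + 87,331.2 = 138,277.64
volume = 827.4 + 1,531 + 3,576 + 2,481 = 8,415.4 m³
S = 138,277.64 / 8,415.4 = 16.4315 ‰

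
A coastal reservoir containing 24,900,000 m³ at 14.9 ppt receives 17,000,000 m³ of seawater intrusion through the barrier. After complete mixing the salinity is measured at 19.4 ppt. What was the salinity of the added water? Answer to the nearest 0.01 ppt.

25.99 ppt

Salt balance: 24,900,000×14.9 + 17,000,000×S = 41,900,000×19.4
371,010,000 + 17,000,000·S = 812,860,000
S = (812,860,000 − 371,010,000) / 17,000,000 = 25.9912 ppt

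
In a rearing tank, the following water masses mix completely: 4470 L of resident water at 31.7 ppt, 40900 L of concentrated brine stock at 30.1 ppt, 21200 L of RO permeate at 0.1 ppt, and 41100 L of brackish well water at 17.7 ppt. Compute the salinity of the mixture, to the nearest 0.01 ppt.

19.53 ppt

Salt balance:
salt = 4,470×31.7 + 40,900×30.1 + 21,200×0.1 + 41,100×17.7 = 141,699 + 1,231,090 + 2,120 + 727,470 = 2,102,379
volume = 4,470 + 40,900 + 21,200 + 41,100 = 107,670 L
S = 2,102,379 / 107,670 = 19.5261 ppt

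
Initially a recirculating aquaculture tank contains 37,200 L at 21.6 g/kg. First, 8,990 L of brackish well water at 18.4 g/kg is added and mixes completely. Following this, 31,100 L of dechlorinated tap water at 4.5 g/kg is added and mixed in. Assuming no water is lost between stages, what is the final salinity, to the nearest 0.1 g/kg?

14.3 g/kg

By conservation of dissolved salt,
Initial salt = 37,200×21.6 = 803,520
After stage 1: salt = 803,520 + 8,990×18.4 = 968,936; volume = 46,190 L; S = 20.977 g/kg
After stage 2: salt = 968,936 + 31,100×4.5 = 1,108,886; volume = 77,290 L
S = 1,108,886 / 77,290 = 14.3471 g/kg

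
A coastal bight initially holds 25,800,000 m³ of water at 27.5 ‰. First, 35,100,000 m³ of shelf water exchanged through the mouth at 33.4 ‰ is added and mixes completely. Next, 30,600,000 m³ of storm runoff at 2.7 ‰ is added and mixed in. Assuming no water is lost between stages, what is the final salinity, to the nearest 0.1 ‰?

Salt balance:
Initial salt = 25,800,000×27.5 = 709,500,000
After stage 1: salt = 709,500,000 + 35,100,000×33.4 = 1,881,840,000; volume = 60,900,000 m³; S = 30.9 ‰
After stage 2: salt = 1,881,840,000 + 30,600,000×2.7 = 1,964,460,000; volume = 91,500,000 m³
S = 1,964,460,000 / 91,500,000 = 21.4695 ‰

21.5 ‰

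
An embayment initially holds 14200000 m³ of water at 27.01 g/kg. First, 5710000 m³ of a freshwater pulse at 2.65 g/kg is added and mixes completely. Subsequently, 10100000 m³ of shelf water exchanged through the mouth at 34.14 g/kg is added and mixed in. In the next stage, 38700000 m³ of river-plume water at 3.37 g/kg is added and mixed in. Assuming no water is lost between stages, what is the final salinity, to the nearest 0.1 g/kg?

12.7 g/kg

Total salt / total volume:
Initial salt = 14,200,000×27.01 = 383,542,000
After stage 1: salt = 383,542,000 + 5,710,000×2.65 = 398,673,500; volume = 19,910,000 m³; S = 20.024 g/kg
After stage 2: salt = 398,673,500 + 10,100,000×34.14 = 743,487,500; volume = 30,010,000 m³; S = 24.775 g/kg
After stage 3: salt = 743,487,500 + 38,700,000×3.37 = 873,906,500; volume = 68,710,000 m³
S = 873,906,500 / 68,710,000 = 12.7188 g/kg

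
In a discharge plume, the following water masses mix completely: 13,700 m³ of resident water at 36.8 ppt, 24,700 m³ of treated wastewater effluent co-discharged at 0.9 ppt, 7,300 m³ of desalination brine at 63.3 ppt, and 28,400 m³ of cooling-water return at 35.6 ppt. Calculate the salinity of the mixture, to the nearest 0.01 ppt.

26.98 ppt

Weighted by volume,
salt = 13,700×36.8 + 24,700×0.9 + 7,300×63.3 + 28,400×35.6 = 504,160 + 22,230 + 462,090 + 1,011,040 = 1,999,520
volume = 13,700 + 24,700 + 7,300 + 28,400 = 74,100 m³
S = 1,999,520 / 74,100 = 26.9841 ppt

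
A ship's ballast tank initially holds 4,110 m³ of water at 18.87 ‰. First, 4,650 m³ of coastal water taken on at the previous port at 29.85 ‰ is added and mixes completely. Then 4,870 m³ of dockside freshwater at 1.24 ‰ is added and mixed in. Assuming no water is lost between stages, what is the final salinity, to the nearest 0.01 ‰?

Conserving salt mass:
Initial salt = 4,110×18.87 = 77,555.7
After stage 1: salt = 77,555.7 + 4,650×29.85 = 216,358.2; volume = 8,760 m³; S = 24.698 ‰
After stage 2: salt = 216,358.2 + 4,870×1.24 = 222,397; volume = 13,630 m³
S = 222,397 / 13,630 = 16.3167 ‰

16.32 ‰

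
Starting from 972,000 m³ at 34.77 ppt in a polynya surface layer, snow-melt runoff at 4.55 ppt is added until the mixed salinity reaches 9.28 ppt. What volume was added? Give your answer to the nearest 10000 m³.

5240000 m³

Salt balance: 972,000×34.77 + V×4.55 = (972,000+V)×9.28
33,796,440 + 4.55V = 9,020,160 + 9.28V
24,776,280 = 4.73V
V = 5,238,114.16 m³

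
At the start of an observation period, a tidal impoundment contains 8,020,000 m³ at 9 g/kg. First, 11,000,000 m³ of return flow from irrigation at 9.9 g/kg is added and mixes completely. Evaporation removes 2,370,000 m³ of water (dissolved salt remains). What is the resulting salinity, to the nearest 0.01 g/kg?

After mixing: salt = 8,020,000×9 + 11,000,000×9.9 = 181,080,000; volume = 19,020,000 m³
After evaporation: salt unchanged = 181,080,000; volume = 19,020,000 − 2,370,000 = 16,650,000 m³
S = 181,080,000 / 16,650,000 = 10.8757 g/kg

10.88 g/kg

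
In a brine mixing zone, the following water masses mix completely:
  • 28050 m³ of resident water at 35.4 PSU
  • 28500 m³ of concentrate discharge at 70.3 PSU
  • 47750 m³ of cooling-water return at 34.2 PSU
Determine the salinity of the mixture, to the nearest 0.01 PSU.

Total salt / total volume:
salt = 28,050×35.4 + 28,500×70.3 + 47,750×34.2 = 992,970 + 2,003,550 + 1,633,050 = 4,629,570
volume = 28,050 + 28,500 + 47,750 = 104,300 m³
S = 4,629,570 / 104,300 = 44.3871 PSU

44.39 PSU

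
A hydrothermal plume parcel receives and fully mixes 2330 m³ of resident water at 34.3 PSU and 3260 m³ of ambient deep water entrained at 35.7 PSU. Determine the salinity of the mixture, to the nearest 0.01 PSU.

35.12 PSU

Weighted by volume,
salt = 2,330×34.3 + 3,260×35.7 = 79,919 + 116,382 = 196,301
volume = 2,330 + 3,260 = 5,590 m³
S = 196,301 / 5,590 = 35.1165 PSU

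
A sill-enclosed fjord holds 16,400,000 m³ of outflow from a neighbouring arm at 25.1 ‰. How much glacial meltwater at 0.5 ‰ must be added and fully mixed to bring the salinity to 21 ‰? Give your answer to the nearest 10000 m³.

Salt balance: 16,400,000×25.1 + V×0.5 = (16,400,000+V)×21
411,640,000 + 0.5V = 344,400,000 + 21V
67,240,000 = 20.5V
V = 3,280,000 m³

3280000 m³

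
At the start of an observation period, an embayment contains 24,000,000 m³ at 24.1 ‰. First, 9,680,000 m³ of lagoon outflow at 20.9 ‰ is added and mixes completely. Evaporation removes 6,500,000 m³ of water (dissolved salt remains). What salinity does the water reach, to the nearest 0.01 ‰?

After mixing: salt = 24,000,000×24.1 + 9,680,000×20.9 = 780,712,000; volume = 33,680,000 m³
After evaporation: salt unchanged = 780,712,000; volume = 33,680,000 − 6,500,000 = 27,180,000 m³
S = 780,712,000 / 27,180,000 = 28.7238 ‰

28.72 ‰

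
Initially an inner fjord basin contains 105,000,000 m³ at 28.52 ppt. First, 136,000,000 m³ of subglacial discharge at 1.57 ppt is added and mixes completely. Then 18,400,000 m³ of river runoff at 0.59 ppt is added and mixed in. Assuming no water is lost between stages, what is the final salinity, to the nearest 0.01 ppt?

12.41 ppt

Total salt / total volume:
Initial salt = 105,000,000×28.52 = 2,994,600,000
After stage 1: salt = 2,994,600,000 + 136,000,000×1.57 = 3,208,120,000; volume = 241,000,000 m³; S = 13.312 ppt
After stage 2: salt = 3,208,120,000 + 18,400,000×0.59 = 3,218,976,000; volume = 259,400,000 m³
S = 3,218,976,000 / 259,400,000 = 12.4093 ppt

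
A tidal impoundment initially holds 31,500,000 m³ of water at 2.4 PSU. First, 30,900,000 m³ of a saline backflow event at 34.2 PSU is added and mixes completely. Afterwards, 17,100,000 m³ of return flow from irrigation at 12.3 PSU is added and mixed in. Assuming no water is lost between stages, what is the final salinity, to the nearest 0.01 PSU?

16.89 PSU

Total salt / total volume:
Initial salt = 31,500,000×2.4 = 75,600,000
After stage 1: salt = 75,600,000 + 30,900,000×34.2 = 1,132,380,000; volume = 62,400,000 m³; S = 18.147 PSU
After stage 2: salt = 1,132,380,000 + 17,100,000×12.3 = 1,342,710,000; volume = 79,500,000 m³
S = 1,342,710,000 / 79,500,000 = 16.8894 PSU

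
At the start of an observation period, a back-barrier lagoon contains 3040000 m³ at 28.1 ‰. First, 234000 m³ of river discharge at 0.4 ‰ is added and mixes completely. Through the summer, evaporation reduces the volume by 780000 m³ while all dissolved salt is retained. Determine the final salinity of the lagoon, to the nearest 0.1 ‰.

34.3 ‰

After mixing: salt = 3,040,000×28.1 + 234,000×0.4 = 85,517,600; volume = 3,274,000 m³
After evaporation: salt unchanged = 85,517,600; volume = 3,274,000 − 780,000 = 2,494,000 m³
S = 85,517,600 / 2,494,000 = 34.2893 ‰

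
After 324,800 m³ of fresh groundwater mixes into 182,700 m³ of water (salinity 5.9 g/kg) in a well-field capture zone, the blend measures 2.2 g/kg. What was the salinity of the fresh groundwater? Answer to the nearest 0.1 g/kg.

0.1 g/kg

Salt balance: 182,700×5.9 + 324,800×S = 507,500×2.2
1,077,930 + 324,800·S = 1,116,500
S = (1,116,500 − 1,077,930) / 324,800 = 0.1188 g/kg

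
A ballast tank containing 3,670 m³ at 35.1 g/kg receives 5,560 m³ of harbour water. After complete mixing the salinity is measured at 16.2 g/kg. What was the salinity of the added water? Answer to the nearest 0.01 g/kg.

3.72 g/kg

Salt balance: 3,670×35.1 + 5,560×S = 9,230×16.2
128,817 + 5,560·S = 149,526
S = (149,526 − 128,817) / 5,560 = 3.7246 g/kg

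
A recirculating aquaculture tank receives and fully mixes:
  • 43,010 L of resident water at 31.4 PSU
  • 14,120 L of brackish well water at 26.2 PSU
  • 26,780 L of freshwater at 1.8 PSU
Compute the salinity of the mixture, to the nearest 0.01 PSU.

Salt balance:
salt = 43,010×31.4 + 14,120×26.2 + 26,780×1.8 = 1,350,514 + 369,944 + 48,204 = 1,768,662
volume = 43,010 + 14,120 + 26,780 = 83,910 L
S = 1,768,662 / 83,910 = 21.0781 PSU

21.08 PSU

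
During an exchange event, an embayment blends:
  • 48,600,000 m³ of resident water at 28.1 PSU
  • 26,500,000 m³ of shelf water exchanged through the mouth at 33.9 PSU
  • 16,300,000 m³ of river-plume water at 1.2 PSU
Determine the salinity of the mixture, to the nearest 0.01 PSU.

Conserving salt mass:
salt = 48,600,000×28.1 + 26,500,000×33.9 + 16,300,000×1.2 = 1,365,660,000 + 898,350,000 + 19,560,000 = 2,283,570,000
volume = 48,600,000 + 26,500,000 + 16,300,000 = 91,400,000 m³
S = 2,283,570,000 / 91,400,000 = 24.9844 PSU

24.98 PSU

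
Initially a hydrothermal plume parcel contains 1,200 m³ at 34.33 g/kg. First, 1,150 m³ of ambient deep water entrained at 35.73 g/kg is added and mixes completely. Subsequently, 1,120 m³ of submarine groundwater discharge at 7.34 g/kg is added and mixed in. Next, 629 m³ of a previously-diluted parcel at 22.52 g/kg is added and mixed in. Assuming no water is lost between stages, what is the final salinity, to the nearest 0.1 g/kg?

Weighted by volume,
Initial salt = 1,200×34.33 = 41,196
After stage 1: salt = 41,196 + 1,150×35.73 = 82,285.5; volume = 2,350 m³; S = 35.015 g/kg
After stage 2: salt = 82,285.5 + 1,120×7.34 = 90,506.3; volume = 3,470 m³; S = 26.083 g/kg
After stage 3: salt = 90,506.3 + 629×22.52 = 104,671.38; volume = 4,099 m³
S = 104,671.38 / 4,099 = 25.5358 g/kg

25.5 g/kg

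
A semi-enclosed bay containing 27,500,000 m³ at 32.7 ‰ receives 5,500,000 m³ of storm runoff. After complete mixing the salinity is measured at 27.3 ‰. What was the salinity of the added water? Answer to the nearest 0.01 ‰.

Salt balance: 27,500,000×32.7 + 5,500,000×S = 33,000,000×27.3
899,250,000 + 5,500,000·S = 900,900,000
S = (900,900,000 − 899,250,000) / 5,500,000 = 0.3 ‰

0.30 ‰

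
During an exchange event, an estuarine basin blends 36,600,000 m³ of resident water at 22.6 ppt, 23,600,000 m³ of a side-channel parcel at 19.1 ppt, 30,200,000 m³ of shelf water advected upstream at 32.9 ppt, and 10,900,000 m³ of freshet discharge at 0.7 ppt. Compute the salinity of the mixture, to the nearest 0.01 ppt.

Conserving salt mass:
salt = 36,600,000×22.6 + 23,600,000×19.1 + 30,200,000×32.9 + 10,900,000×0.7 = 827,160,000 + 450,760,000 + 993,580,000 + 7,630,000 = 2,279,130,000
volume = 36,600,000 + 23,600,000 + 30,200,000 + 10,900,000 = 101,300,000 m³
S = 2,279,130,000 / 101,300,000 = 22.4988 ppt

22.50 ppt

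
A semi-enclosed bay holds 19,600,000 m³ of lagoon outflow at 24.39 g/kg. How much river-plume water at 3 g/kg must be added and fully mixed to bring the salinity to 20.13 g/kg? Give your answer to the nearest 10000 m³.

Salt balance: 19,600,000×24.39 + V×3 = (19,600,000+V)×20.13
478,044,000 + 3V = 394,548,000 + 20.13V
83,496,000 = 17.13V
V = 4,874,255.69 m³

4870000 m³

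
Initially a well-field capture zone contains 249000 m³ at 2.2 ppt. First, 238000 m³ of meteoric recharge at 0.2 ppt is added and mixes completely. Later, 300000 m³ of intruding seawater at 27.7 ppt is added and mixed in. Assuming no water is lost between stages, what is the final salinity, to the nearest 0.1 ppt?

Total salt / total volume:
Initial salt = 249,000×2.2 = 547,800
After stage 1: salt = 547,800 + 238,000×0.2 = 595,400; volume = 487,000 m³; S = 1.223 ppt
After stage 2: salt = 595,400 + 300,000×27.7 = 8,905,400; volume = 787,000 m³
S = 8,905,400 / 787,000 = 11.3156 ppt

11.3 ppt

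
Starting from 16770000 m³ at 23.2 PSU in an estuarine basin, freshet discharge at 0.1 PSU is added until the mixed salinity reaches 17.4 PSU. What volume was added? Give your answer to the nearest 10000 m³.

Salt balance: 16,770,000×23.2 + V×0.1 = (16,770,000+V)×17.4
389,064,000 + 0.1V = 291,798,000 + 17.4V
97,266,000 = 17.3V
V = 5,622,312.14 m³

5620000 m³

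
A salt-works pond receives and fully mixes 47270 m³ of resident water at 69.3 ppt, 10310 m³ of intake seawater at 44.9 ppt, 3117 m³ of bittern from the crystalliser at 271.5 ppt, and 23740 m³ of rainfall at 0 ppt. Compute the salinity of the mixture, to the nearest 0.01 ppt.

54.30 ppt

Weighted by volume,
salt = 47,270×69.3 + 10,310×44.9 + 3,117×271.5 + 23,740×0 = 3,275,811 + 462,919 + 846,265.5 + 0 = 4,584,995.5
volume = 47,270 + 10,310 + 3,117 + 23,740 = 84,437 m³
S = 4,584,995.5 / 84,437 = 54.3008 ppt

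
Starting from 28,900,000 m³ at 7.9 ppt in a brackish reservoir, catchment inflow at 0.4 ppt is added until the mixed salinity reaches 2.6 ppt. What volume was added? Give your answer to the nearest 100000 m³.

Salt balance: 28,900,000×7.9 + V×0.4 = (28,900,000+V)×2.6
228,310,000 + 0.4V = 75,140,000 + 2.6V
153,170,000 = 2.2V
V = 69,622,727.27 m³

69600000 m³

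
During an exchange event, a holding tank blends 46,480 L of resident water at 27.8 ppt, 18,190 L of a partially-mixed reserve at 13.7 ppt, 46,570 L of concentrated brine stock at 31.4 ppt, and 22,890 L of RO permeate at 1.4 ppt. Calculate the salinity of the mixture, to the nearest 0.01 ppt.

22.63 ppt

Mass of salt is conserved:
salt = 46,480×27.8 + 18,190×13.7 + 46,570×31.4 + 22,890×1.4 = 1,292,144 + 249,203 + 1,462,298 + 32,046 = 3,035,691
volume = 46,480 + 18,190 + 46,570 + 22,890 = 134,130 L
S = 3,035,691 / 134,130 = 22.6325 ppt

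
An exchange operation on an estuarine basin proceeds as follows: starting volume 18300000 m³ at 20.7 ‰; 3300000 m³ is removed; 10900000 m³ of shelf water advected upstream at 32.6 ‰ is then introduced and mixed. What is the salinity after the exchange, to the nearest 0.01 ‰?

25.71 ‰

Remaining after removal: 15,000,000 m³ at 20.7 ‰ (salt = 310,500,000)
After addition: salt = 310,500,000 + 10,900,000×32.6 = 665,840,000; volume = 25,900,000 m³
S = 665,840,000 / 25,900,000 = 25.7081 ‰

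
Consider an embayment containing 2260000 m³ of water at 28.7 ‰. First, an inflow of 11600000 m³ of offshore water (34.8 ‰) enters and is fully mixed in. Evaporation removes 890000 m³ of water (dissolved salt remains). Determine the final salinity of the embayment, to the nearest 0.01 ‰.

After mixing: salt = 2,260,000×28.7 + 11,600,000×34.8 = 468,542,000; volume = 13,860,000 m³
After evaporation: salt unchanged = 468,542,000; volume = 13,860,000 − 890,000 = 12,970,000 m³
S = 468,542,000 / 12,970,000 = 36.1251 ‰

36.13 ‰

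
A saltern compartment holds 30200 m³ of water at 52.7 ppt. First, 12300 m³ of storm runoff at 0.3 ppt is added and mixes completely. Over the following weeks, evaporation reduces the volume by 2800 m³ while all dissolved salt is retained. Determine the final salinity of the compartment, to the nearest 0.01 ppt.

After mixing: salt = 30,200×52.7 + 12,300×0.3 = 1,595,230; volume = 42,500 m³
After evaporation: salt unchanged = 1,595,230; volume = 42,500 − 2,800 = 39,700 m³
S = 1,595,230 / 39,700 = 40.1821 ppt

40.18 ppt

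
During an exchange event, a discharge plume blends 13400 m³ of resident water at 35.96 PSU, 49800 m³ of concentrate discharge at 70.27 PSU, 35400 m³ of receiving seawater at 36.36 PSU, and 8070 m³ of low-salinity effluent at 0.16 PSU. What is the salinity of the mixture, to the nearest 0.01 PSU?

49.40 PSU

Mass of salt is conserved:
salt = 13,400×35.96 + 49,800×70.27 + 35,400×36.36 + 8,070×0.16 = 481,864 + 3,499,446 + 1,287,144 + 1,291.2 = 5,269,745.2
volume = 13,400 + 49,800 + 35,400 + 8,070 = 106,670 m³
S = 5,269,745.2 / 106,670 = 49.4023 PSU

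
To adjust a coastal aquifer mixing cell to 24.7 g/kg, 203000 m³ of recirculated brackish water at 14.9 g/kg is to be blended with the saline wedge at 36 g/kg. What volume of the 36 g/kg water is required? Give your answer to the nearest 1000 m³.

176000 m³

Salt balance: 203,000×14.9 + V×36 = (203,000+V)×24.7
3,024,700 + 36V = 5,014,100 + 24.7V
1,989,400 = 11.3V
V = 176,053.1 m³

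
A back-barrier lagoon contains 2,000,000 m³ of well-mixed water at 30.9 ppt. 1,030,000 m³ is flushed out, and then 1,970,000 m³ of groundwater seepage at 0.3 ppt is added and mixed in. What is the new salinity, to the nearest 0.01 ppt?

Remaining after removal: 970,000 m³ at 30.9 ppt (salt = 29,973,000)
After addition: salt = 29,973,000 + 1,970,000×0.3 = 30,564,000; volume = 2,940,000 m³
S = 30,564,000 / 2,940,000 = 10.3959 ppt

10.40 ppt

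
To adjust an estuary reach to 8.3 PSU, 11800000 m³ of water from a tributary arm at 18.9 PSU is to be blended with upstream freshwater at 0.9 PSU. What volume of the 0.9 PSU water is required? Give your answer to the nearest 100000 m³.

16900000 m³

Salt balance: 11,800,000×18.9 + V×0.9 = (11,800,000+V)×8.3
223,020,000 + 0.9V = 97,940,000 + 8.3V
125,080,000 = 7.4V
V = 16,902,702.7 m³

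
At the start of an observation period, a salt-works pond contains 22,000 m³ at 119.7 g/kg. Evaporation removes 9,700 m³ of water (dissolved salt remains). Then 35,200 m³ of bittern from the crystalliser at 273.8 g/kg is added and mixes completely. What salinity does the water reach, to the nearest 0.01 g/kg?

After evaporation: salt = 22,000×119.7 = 2,633,400; volume = 22,000 − 9,700 = 12,300 m³
After mixing: salt = 2,633,400 + 35,200×273.8 = 12,271,160; volume = 12,300 + 35,200 = 47,500 m³
S = 12,271,160 / 47,500 = 258.3402 g/kg

258.34 g/kg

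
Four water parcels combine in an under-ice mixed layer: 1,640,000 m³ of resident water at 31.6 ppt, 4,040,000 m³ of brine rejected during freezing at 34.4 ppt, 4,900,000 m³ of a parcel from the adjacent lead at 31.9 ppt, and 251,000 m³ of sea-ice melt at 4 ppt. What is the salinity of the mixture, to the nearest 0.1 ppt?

Conserving salt mass:
salt = 1,640,000×31.6 + 4,040,000×34.4 + 4,900,000×31.9 + 251,000×4 = 51,824,000 + 138,976,000 + 156,310,000 + 1,004,000 = 348,114,000
volume = 1,640,000 + 4,040,000 + 4,900,000 + 251,000 = 10,831,000 m³
S = 348,114,000 / 10,831,000 = 32.141 ppt

32.1 ppt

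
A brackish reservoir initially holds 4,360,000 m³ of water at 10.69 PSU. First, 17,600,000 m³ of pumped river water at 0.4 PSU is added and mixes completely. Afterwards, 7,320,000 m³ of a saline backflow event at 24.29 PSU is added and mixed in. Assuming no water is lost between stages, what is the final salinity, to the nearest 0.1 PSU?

Total salt / total volume:
Initial salt = 4,360,000×10.69 = 46,608,400
After stage 1: salt = 46,608,400 + 17,600,000×0.4 = 53,648,400; volume = 21,960,000 m³; S = 2.443 PSU
After stage 2: salt = 53,648,400 + 7,320,000×24.29 = 231,451,200; volume = 29,280,000 m³
S = 231,451,200 / 29,280,000 = 7.9048 PSU

7.9 PSU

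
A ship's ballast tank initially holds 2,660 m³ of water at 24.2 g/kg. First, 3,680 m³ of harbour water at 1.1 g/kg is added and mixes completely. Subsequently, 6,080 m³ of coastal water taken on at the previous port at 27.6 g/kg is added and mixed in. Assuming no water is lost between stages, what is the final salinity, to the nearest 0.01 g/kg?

By conservation of dissolved salt,
Initial salt = 2,660×24.2 = 64,372
After stage 1: salt = 64,372 + 3,680×1.1 = 68,420; volume = 6,340 m³; S = 10.792 g/kg
After stage 2: salt = 68,420 + 6,080×27.6 = 236,228; volume = 12,420 m³
S = 236,228 / 12,420 = 19.02 g/kg

19.02 g/kg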